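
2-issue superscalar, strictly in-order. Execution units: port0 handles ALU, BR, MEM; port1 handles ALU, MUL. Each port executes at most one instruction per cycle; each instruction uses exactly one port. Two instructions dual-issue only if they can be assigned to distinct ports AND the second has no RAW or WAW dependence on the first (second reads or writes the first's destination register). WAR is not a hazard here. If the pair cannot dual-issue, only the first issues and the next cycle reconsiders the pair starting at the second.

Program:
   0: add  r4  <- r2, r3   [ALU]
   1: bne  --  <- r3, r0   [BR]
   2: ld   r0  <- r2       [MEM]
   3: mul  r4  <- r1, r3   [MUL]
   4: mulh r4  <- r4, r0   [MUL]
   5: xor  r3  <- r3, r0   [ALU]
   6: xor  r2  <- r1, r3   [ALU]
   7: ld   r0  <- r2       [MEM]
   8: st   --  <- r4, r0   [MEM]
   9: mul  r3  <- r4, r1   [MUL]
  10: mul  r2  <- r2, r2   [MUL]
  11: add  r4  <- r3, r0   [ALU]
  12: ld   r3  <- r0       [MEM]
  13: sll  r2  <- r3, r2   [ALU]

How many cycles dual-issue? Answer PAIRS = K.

PAIRS = 5

0. add;bne @i0/i1  | 2-wide
1. ld;mul @i2/i3  | 2-wide
2. mulh;xor @i4/i5  | 2-wide
3. xor @i6  | RAW r2
4. ld @i7  | no-port MEM/MEM
5. st;mul @i8/i9  | 2-wide
6. mul;add @i10/i11  | 2-wide
7. ld @i12  | RAW r3
8. sll @i13  | tail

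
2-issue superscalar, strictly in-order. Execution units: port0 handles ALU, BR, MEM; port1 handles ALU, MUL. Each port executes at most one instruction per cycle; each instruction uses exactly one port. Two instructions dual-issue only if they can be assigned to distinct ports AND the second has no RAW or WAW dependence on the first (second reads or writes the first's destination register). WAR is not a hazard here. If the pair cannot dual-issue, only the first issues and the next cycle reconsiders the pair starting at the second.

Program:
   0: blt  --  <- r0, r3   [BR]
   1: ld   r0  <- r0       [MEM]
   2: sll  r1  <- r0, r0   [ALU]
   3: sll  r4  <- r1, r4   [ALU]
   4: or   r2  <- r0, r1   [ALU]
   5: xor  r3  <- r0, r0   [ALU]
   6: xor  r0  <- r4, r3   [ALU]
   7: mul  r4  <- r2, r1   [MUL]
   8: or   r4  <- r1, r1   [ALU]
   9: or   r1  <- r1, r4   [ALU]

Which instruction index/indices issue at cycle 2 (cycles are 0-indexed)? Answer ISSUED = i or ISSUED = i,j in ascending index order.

ISSUED = 2

0. blt.BR @i0  | no-port BR/MEM
1. ld.MEM @i1  | RAW r0
2. sll.ALU @i2  | RAW r1
3. sll.ALU+or.ALU @i3+i4  | pair
4. xor.ALU @i5  | RAW r3
5. xor.ALU+mul.MUL @i6+i7  | pair
6. or.ALU @i8  | RAW r4
7. or.ALU @i9  | tail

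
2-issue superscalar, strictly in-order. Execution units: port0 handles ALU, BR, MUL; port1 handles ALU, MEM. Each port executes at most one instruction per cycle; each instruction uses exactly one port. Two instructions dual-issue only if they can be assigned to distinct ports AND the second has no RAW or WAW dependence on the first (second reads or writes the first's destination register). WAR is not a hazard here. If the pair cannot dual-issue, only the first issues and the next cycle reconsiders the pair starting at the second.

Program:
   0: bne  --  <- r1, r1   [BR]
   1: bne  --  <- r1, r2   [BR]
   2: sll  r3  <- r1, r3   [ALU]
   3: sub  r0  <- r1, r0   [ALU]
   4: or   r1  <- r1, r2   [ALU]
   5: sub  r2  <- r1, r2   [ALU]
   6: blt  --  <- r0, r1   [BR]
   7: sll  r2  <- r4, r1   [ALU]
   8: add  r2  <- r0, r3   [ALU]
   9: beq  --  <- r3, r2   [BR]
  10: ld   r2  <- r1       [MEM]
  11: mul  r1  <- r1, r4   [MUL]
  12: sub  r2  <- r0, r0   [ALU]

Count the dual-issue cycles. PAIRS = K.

c0: i0 bne.BR  no-port BR/BR
c1: i1,i2 bne.BR;sll.ALU  2-wide
c2: i3,i4 sub.ALU;or.ALU  2-wide
c3: i5,i6 sub.ALU;blt.BR  2-wide
c4: i7 sll.ALU  WAW r2
c5: i8 add.ALU  RAW r2
c6: i9,i10 beq.BR;ld.MEM  2-wide
c7: i11,i12 mul.MUL;sub.ALU  2-wide

PAIRS = 5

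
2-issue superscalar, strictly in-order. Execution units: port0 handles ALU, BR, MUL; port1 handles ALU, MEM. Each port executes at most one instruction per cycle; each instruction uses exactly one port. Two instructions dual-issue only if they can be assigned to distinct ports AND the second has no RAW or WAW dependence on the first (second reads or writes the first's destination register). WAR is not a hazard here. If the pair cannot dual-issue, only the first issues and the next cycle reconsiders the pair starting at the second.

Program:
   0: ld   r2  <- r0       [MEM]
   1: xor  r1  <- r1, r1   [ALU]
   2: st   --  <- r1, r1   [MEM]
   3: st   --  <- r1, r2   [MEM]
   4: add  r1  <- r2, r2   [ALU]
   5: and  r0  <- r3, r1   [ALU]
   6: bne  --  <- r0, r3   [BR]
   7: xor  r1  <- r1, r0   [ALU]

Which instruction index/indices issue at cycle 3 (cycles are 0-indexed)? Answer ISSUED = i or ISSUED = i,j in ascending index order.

[0] i0/i1  ld.MEM;xor.ALU  -- 2-wide
[1] i2  st.MEM  -- no-port MEM/MEM
[2] i3/i4  st.MEM;add.ALU  -- 2-wide
[3] i5  and.ALU  -- RAW r0
[4] i6/i7  bne.BR;xor.ALU  -- 2-wide

ISSUED = 5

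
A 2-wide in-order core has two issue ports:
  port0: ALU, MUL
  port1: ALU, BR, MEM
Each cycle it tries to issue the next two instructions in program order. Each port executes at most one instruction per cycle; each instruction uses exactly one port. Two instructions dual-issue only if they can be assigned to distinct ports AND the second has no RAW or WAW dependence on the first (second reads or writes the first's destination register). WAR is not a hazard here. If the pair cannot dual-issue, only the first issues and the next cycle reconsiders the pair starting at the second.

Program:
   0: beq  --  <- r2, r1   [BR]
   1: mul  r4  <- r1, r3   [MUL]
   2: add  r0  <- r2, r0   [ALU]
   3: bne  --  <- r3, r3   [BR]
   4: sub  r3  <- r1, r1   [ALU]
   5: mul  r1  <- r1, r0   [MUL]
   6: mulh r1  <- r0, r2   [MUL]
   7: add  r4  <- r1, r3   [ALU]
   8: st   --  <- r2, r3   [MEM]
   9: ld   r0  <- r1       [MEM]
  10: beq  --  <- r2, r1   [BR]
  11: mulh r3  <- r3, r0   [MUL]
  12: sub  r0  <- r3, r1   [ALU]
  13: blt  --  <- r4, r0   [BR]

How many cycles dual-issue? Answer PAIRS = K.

PAIRS = 5

#0 head=0: beq.BR mul.MUL i0+i1 2-wide
#1 head=2: add.ALU bne.BR i2+i3 2-wide
#2 head=4: sub.ALU mul.MUL i4+i5 2-wide
#3 head=6: mulh.MUL i6 RAW r1
#4 head=7: add.ALU st.MEM i7+i8 2-wide
#5 head=9: ld.MEM i9 no-port MEM/BR
#6 head=10: beq.BR mulh.MUL i10+i11 2-wide
#7 head=12: sub.ALU i12 RAW r0
#8 head=13: blt.BR i13 tail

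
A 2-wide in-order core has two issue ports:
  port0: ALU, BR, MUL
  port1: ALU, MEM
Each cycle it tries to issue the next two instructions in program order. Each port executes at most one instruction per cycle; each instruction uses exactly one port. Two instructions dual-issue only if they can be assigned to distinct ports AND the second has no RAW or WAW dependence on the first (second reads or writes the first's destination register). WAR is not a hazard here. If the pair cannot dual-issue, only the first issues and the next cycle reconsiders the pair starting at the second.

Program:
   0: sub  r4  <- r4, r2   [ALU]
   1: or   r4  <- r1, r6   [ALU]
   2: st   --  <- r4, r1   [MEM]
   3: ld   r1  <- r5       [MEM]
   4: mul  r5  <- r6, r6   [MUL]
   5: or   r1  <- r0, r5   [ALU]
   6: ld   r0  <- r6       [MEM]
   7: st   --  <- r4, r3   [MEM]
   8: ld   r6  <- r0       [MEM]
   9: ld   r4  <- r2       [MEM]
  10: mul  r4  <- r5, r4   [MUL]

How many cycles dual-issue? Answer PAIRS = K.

PAIRS = 2

  cy0 -> i0 (sub.ALU) WAW r4
  cy1 -> i1 (or.ALU) RAW r4
  cy2 -> i2 (st.MEM) no-port MEM/MEM
  cy3 -> i3,i4 (ld.MEM+mul.MUL) 2-wide
  cy4 -> i5,i6 (or.ALU+ld.MEM) 2-wide
  cy5 -> i7 (st.MEM) no-port MEM/MEM
  cy6 -> i8 (ld.MEM) no-port MEM/MEM
  cy7 -> i9 (ld.MEM) RAW+WAW r4
  cy8 -> i10 (mul.MUL) tail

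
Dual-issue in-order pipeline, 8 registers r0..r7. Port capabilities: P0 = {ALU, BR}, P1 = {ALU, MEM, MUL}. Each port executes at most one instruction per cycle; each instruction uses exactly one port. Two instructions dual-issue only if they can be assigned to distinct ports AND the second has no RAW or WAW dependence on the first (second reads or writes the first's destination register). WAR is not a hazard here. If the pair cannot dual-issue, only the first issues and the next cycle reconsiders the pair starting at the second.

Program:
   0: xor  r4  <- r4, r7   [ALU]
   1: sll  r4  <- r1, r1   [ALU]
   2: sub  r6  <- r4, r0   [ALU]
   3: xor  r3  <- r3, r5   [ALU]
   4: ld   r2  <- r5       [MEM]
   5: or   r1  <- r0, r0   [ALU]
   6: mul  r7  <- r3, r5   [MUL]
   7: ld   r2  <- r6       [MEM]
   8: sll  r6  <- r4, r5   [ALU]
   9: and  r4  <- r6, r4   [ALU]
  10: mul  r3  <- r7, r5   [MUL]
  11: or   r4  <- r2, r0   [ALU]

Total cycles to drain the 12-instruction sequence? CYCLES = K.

#0 head=0: xor i0 WAW r4
#1 head=1: sll i1 RAW r4
#2 head=2: sub;xor i2,i3 dual
#3 head=4: ld;or i4,i5 dual
#4 head=6: mul i6 no-port MUL/MEM
#5 head=7: ld;sll i7,i8 dual
#6 head=9: and;mul i9,i10 dual
#7 head=11: or i11 tail

CYCLES = 8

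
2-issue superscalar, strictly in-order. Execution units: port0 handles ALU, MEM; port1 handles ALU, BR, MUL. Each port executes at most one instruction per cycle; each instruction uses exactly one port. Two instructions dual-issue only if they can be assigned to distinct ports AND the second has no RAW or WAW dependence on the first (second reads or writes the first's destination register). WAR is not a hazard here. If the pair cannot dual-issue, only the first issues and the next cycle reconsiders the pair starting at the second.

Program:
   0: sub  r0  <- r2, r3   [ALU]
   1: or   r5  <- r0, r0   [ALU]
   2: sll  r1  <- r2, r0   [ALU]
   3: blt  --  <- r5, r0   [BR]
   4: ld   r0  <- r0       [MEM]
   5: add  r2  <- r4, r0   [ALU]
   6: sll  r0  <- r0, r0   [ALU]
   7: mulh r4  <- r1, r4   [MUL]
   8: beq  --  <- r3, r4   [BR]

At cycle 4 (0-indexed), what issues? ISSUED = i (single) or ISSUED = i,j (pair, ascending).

c0: i0 sub  RAW r0
c1: i1/i2 or sll  2-wide
c2: i3/i4 blt ld  2-wide
c3: i5/i6 add sll  2-wide
c4: i7 mulh  no-port MUL/BR
c5: i8 beq  tail

ISSUED = 7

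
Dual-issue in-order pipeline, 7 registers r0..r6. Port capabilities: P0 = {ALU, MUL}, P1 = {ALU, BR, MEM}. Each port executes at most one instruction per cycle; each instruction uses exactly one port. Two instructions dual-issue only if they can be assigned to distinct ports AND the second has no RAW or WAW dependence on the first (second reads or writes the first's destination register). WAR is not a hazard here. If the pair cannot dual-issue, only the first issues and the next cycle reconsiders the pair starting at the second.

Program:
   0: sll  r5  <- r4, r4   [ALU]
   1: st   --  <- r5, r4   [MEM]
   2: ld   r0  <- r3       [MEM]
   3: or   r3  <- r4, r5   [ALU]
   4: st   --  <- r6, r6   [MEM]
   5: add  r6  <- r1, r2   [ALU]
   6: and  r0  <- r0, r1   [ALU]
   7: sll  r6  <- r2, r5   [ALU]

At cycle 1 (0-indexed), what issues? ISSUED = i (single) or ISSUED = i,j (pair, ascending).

ISSUED = 1

#0 head=0: sll i0 RAW r5
#1 head=1: st i1 no-port MEM/MEM
#2 head=2: ld+or i2,i3 2-wide
#3 head=4: st+add i4,i5 2-wide
#4 head=6: and+sll i6,i7 2-wide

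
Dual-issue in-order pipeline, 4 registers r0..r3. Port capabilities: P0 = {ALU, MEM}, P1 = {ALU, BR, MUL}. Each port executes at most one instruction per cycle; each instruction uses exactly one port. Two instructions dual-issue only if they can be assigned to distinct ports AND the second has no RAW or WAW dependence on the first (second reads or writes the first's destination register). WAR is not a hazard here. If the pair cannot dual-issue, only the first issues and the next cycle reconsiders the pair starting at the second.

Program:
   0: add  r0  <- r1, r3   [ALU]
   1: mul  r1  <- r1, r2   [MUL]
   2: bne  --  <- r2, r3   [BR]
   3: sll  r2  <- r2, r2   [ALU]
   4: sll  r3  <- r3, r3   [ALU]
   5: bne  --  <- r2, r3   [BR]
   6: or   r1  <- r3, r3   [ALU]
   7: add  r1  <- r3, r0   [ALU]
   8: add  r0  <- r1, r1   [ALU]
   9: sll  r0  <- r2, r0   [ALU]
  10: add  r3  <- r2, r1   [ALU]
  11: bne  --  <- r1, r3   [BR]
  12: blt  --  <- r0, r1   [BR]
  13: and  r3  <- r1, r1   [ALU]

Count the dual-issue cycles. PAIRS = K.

PAIRS = 5

[0] i0,i1  add mul  -- 2-wide
[1] i2,i3  bne sll  -- 2-wide
[2] i4  sll  -- RAW r3
[3] i5,i6  bne or  -- 2-wide
[4] i7  add  -- RAW r1
[5] i8  add  -- RAW+WAW r0
[6] i9,i10  sll add  -- 2-wide
[7] i11  bne  -- no-port BR/BR
[8] i12,i13  blt and  -- 2-wide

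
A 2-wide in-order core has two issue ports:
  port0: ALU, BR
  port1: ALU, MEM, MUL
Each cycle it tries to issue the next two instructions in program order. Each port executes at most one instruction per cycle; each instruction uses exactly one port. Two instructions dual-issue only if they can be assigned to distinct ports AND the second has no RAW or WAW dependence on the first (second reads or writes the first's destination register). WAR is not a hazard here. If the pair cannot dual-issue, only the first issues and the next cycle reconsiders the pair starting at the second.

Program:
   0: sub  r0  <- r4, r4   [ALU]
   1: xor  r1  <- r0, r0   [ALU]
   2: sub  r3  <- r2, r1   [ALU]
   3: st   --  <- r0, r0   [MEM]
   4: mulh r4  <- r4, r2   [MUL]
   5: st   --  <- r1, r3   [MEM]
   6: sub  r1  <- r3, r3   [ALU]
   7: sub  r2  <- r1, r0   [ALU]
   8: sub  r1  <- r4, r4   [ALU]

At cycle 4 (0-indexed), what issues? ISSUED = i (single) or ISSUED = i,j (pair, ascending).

[0] i0  sub  -- RAW r0
[1] i1  xor  -- RAW r1
[2] i2/i3  sub st  -- 2-wide
[3] i4  mulh  -- no-port MUL/MEM
[4] i5/i6  st sub  -- 2-wide
[5] i7/i8  sub sub  -- 2-wide

ISSUED = 5,6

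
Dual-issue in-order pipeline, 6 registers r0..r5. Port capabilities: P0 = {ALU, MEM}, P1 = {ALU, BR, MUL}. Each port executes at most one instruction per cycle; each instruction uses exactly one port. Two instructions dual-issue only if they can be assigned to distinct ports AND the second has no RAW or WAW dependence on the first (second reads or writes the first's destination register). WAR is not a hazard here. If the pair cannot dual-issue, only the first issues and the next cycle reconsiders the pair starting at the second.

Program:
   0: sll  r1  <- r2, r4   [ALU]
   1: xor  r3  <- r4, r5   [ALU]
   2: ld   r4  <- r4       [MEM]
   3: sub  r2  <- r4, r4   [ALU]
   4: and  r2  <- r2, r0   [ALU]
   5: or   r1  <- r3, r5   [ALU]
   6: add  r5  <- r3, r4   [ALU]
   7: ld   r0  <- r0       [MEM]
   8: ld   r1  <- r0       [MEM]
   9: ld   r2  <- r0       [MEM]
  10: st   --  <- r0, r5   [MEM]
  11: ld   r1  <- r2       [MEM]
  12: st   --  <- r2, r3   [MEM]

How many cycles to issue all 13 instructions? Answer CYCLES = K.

CYCLES = 10

  cy0 -> i0+i1 (sll.ALU xor.ALU) dual
  cy1 -> i2 (ld.MEM) RAW r4
  cy2 -> i3 (sub.ALU) RAW+WAW r2
  cy3 -> i4+i5 (and.ALU or.ALU) dual
  cy4 -> i6+i7 (add.ALU ld.MEM) dual
  cy5 -> i8 (ld.MEM) no-port MEM/MEM
  cy6 -> i9 (ld.MEM) no-port MEM/MEM
  cy7 -> i10 (st.MEM) no-port MEM/MEM
  cy8 -> i11 (ld.MEM) no-port MEM/MEM
  cy9 -> i12 (st.MEM) tail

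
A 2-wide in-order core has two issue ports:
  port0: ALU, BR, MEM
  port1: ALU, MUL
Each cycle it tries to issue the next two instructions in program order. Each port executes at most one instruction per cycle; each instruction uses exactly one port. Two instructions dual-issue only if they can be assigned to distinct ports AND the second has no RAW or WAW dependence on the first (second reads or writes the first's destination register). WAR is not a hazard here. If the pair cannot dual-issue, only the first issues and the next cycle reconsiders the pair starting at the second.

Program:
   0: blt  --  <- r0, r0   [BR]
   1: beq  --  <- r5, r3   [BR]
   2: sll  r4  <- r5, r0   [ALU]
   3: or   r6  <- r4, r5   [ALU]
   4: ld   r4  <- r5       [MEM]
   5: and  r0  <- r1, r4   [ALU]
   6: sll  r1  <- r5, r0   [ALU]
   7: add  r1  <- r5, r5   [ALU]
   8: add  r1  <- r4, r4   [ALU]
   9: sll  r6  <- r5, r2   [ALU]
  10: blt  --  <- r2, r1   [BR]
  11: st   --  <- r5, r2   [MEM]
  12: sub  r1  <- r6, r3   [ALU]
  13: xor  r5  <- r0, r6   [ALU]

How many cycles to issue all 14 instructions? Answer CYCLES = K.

t=0 i0:blt.BR ; no-port BR/BR
t=1 i1,i2:beq.BR+sll.ALU ; 2-wide
t=2 i3,i4:or.ALU+ld.MEM ; 2-wide
t=3 i5:and.ALU ; RAW r0
t=4 i6:sll.ALU ; WAW r1
t=5 i7:add.ALU ; WAW r1
t=6 i8,i9:add.ALU+sll.ALU ; 2-wide
t=7 i10:blt.BR ; no-port BR/MEM
t=8 i11,i12:st.MEM+sub.ALU ; 2-wide
t=9 i13:xor.ALU ; tail

CYCLES = 10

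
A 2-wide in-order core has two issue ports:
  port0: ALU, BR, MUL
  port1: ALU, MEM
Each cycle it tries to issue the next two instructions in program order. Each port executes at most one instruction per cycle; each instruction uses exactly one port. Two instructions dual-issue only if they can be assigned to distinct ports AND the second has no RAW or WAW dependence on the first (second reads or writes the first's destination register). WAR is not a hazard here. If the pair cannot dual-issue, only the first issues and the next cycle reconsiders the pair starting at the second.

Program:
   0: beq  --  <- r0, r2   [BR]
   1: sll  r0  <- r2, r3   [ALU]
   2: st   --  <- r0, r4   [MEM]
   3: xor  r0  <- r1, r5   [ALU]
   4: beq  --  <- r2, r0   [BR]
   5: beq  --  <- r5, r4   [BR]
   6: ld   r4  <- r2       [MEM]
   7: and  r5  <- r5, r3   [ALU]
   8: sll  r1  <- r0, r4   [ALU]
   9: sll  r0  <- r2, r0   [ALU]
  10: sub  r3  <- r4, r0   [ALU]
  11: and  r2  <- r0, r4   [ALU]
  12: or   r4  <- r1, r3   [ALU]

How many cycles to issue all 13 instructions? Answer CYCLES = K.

CYCLES = 8

#0 head=0: beq.BR;sll.ALU i0,i1 dual
#1 head=2: st.MEM;xor.ALU i2,i3 dual
#2 head=4: beq.BR i4 no-port BR/BR
#3 head=5: beq.BR;ld.MEM i5,i6 dual
#4 head=7: and.ALU;sll.ALU i7,i8 dual
#5 head=9: sll.ALU i9 RAW r0
#6 head=10: sub.ALU;and.ALU i10,i11 dual
#7 head=12: or.ALU i12 tail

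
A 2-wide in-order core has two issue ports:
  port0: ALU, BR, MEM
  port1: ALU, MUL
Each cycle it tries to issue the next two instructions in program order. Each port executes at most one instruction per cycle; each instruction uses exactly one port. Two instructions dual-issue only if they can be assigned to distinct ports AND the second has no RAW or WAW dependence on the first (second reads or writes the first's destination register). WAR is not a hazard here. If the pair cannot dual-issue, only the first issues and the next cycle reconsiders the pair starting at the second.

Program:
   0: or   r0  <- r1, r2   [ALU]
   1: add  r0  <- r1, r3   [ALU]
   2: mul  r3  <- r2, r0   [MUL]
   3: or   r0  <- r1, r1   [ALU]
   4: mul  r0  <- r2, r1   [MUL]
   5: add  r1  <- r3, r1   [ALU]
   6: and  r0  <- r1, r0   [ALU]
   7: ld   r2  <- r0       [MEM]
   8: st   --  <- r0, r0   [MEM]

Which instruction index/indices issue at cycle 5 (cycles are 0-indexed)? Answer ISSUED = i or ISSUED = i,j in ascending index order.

[0] i0  or.ALU  -- WAW r0
[1] i1  add.ALU  -- RAW r0
[2] i2,i3  mul.MUL+or.ALU  -- 2-wide
[3] i4,i5  mul.MUL+add.ALU  -- 2-wide
[4] i6  and.ALU  -- RAW r0
[5] i7  ld.MEM  -- no-port MEM/MEM
[6] i8  st.MEM  -- tail

ISSUED = 7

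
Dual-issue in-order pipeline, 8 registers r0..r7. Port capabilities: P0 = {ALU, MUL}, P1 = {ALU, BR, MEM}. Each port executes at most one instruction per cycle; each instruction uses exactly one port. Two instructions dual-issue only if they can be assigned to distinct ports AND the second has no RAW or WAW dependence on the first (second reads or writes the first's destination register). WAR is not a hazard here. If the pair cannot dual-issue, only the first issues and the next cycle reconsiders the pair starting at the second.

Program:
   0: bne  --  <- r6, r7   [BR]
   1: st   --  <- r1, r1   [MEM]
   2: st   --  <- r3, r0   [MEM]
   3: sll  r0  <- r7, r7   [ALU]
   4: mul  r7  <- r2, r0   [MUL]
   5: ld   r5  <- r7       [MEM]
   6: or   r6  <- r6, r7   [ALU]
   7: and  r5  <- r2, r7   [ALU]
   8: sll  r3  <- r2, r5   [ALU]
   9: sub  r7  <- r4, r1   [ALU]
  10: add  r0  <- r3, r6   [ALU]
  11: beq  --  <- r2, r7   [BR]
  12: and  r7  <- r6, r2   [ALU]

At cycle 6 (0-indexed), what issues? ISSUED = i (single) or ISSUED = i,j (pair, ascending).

ISSUED = 8,9

  cy0 -> i0 (bne) no-port BR/MEM
  cy1 -> i1 (st) no-port MEM/MEM
  cy2 -> i2/i3 (st sll) 2-wide
  cy3 -> i4 (mul) RAW r7
  cy4 -> i5/i6 (ld or) 2-wide
  cy5 -> i7 (and) RAW r5
  cy6 -> i8/i9 (sll sub) 2-wide
  cy7 -> i10/i11 (add beq) 2-wide
  cy8 -> i12 (and) tail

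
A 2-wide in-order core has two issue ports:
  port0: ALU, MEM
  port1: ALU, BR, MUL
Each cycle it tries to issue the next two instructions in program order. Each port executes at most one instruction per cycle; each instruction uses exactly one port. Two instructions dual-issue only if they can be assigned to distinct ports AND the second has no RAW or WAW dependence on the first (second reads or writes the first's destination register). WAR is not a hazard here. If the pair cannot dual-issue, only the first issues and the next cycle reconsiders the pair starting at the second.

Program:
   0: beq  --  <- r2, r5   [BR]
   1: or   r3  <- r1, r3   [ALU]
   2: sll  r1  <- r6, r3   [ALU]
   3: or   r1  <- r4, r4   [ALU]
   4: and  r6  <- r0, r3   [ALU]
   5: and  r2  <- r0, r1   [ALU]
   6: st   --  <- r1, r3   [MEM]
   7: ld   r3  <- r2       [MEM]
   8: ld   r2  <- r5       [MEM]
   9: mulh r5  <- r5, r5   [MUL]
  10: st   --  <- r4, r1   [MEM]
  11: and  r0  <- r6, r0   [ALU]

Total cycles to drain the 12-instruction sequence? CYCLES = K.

CYCLES = 7

#0 head=0: beq;or i0&i1 pair
#1 head=2: sll i2 WAW r1
#2 head=3: or;and i3&i4 pair
#3 head=5: and;st i5&i6 pair
#4 head=7: ld i7 no-port MEM/MEM
#5 head=8: ld;mulh i8&i9 pair
#6 head=10: st;and i10&i11 pair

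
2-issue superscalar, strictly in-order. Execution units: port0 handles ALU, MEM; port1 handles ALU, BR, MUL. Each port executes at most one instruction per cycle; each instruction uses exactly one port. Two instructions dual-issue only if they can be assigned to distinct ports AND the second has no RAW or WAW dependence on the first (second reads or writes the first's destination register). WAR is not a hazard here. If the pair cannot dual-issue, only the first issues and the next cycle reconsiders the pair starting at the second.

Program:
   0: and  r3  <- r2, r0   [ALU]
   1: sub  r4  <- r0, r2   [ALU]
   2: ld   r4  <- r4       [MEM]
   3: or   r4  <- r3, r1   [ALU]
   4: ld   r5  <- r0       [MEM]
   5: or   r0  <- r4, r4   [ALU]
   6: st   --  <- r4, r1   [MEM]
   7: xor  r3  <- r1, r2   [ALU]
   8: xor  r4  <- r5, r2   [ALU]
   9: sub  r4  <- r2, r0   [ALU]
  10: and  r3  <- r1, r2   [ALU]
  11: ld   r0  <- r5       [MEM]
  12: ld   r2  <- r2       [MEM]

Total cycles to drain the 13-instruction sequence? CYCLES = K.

CYCLES = 8

c0: i0,i1 and/sub  pair
c1: i2 ld  WAW r4
c2: i3,i4 or/ld  pair
c3: i5,i6 or/st  pair
c4: i7,i8 xor/xor  pair
c5: i9,i10 sub/and  pair
c6: i11 ld  no-port MEM/MEM
c7: i12 ld  tail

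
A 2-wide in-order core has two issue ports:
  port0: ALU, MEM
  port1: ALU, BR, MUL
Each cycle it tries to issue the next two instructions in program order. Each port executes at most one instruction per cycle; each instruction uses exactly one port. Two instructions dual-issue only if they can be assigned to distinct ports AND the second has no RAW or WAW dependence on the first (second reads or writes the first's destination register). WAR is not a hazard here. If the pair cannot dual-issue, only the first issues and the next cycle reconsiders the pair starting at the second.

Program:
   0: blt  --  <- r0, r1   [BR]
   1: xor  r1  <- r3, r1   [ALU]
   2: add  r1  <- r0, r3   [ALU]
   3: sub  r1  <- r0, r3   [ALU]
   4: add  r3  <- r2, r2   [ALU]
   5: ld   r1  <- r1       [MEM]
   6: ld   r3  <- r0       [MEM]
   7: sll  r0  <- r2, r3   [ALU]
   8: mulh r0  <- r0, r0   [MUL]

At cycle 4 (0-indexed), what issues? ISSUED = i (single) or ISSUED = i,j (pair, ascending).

ISSUED = 6

  cy0 -> i0,i1 (blt;xor) pair
  cy1 -> i2 (add) WAW r1
  cy2 -> i3,i4 (sub;add) pair
  cy3 -> i5 (ld) no-port MEM/MEM
  cy4 -> i6 (ld) RAW r3
  cy5 -> i7 (sll) RAW+WAW r0
  cy6 -> i8 (mulh) tail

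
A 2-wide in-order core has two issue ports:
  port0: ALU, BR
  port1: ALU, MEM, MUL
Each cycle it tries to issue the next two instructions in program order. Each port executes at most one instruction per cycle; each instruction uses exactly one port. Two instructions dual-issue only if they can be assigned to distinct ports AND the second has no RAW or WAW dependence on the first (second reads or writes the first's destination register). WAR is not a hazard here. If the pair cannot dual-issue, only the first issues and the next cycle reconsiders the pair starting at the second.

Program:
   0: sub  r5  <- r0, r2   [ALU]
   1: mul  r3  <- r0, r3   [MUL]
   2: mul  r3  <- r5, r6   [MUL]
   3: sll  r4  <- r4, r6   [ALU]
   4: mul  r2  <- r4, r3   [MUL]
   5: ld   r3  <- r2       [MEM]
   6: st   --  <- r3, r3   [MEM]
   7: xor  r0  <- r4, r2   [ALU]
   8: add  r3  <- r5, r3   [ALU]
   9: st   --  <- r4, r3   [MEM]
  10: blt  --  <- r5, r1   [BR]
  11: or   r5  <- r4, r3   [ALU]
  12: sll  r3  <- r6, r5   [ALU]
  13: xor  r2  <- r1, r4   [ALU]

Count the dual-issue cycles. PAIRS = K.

PAIRS = 5

#0 head=0: sub/mul i0,i1 pair
#1 head=2: mul/sll i2,i3 pair
#2 head=4: mul i4 no-port MUL/MEM
#3 head=5: ld i5 no-port MEM/MEM
#4 head=6: st/xor i6,i7 pair
#5 head=8: add i8 RAW r3
#6 head=9: st/blt i9,i10 pair
#7 head=11: or i11 RAW r5
#8 head=12: sll/xor i12,i13 pair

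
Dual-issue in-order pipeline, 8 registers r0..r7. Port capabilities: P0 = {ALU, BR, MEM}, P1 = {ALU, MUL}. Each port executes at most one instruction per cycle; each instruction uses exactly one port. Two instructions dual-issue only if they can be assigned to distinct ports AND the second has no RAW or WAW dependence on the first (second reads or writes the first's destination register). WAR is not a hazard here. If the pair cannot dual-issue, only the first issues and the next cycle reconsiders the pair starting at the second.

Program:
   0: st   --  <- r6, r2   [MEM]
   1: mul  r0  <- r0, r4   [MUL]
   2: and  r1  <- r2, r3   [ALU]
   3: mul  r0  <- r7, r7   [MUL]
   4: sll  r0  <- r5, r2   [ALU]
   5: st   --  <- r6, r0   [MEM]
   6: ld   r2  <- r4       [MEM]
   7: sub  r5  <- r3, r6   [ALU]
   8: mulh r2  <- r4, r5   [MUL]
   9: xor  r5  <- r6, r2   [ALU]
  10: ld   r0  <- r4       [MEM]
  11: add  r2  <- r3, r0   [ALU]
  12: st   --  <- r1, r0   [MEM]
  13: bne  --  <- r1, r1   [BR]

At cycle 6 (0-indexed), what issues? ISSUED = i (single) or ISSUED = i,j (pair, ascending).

#0 head=0: st/mul i0&i1 2-wide
#1 head=2: and/mul i2&i3 2-wide
#2 head=4: sll i4 RAW r0
#3 head=5: st i5 no-port MEM/MEM
#4 head=6: ld/sub i6&i7 2-wide
#5 head=8: mulh i8 RAW r2
#6 head=9: xor/ld i9&i10 2-wide
#7 head=11: add/st i11&i12 2-wide
#8 head=13: bne i13 tail

ISSUED = 9,10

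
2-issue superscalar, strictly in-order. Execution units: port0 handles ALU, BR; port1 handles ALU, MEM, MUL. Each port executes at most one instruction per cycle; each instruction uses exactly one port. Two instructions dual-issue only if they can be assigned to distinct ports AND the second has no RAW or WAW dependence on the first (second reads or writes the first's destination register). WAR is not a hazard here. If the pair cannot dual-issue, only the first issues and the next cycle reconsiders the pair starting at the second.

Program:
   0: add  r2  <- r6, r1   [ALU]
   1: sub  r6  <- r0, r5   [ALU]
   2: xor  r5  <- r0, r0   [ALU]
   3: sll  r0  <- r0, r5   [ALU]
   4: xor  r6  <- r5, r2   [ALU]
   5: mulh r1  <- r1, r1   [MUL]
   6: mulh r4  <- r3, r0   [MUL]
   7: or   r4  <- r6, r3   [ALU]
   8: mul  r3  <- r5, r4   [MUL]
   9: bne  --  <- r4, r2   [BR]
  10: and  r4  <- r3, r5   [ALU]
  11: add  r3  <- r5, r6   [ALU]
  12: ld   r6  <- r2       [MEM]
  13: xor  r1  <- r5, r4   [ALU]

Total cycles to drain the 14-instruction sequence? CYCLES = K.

[0] i0/i1  add.ALU sub.ALU  -- pair
[1] i2  xor.ALU  -- RAW r5
[2] i3/i4  sll.ALU xor.ALU  -- pair
[3] i5  mulh.MUL  -- no-port MUL/MUL
[4] i6  mulh.MUL  -- WAW r4
[5] i7  or.ALU  -- RAW r4
[6] i8/i9  mul.MUL bne.BR  -- pair
[7] i10/i11  and.ALU add.ALU  -- pair
[8] i12/i13  ld.MEM xor.ALU  -- pair

CYCLES = 9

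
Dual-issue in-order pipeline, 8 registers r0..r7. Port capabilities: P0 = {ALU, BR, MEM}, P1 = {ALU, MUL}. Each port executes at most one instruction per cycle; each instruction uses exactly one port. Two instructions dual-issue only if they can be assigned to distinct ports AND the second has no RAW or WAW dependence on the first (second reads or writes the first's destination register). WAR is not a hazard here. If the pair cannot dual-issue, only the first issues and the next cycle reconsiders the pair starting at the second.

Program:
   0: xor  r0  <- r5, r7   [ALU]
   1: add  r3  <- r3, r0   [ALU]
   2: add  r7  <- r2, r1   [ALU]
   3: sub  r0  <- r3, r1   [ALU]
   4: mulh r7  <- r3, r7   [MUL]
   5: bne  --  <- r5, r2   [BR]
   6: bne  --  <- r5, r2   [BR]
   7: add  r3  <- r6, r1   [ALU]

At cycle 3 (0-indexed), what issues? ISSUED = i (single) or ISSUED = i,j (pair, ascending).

[0] i0  xor.ALU  -- RAW r0
[1] i1,i2  add.ALU+add.ALU  -- dual
[2] i3,i4  sub.ALU+mulh.MUL  -- dual
[3] i5  bne.BR  -- no-port BR/BR
[4] i6,i7  bne.BR+add.ALU  -- dual

ISSUED = 5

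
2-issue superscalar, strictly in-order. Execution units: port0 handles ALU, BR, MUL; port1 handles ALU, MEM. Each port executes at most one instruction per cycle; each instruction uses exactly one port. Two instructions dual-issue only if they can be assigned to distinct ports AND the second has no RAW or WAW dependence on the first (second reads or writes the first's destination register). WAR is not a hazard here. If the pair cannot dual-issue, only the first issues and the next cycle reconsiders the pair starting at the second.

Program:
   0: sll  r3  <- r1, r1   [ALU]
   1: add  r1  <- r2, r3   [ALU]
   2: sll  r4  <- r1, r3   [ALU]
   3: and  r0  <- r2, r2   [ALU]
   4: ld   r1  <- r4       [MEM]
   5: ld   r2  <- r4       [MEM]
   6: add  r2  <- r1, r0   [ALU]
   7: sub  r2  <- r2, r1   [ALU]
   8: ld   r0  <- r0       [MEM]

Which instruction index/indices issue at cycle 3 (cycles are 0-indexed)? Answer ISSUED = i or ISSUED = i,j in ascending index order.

ISSUED = 4

c0: i0 sll  RAW r3
c1: i1 add  RAW r1
c2: i2+i3 sll;and  pair
c3: i4 ld  no-port MEM/MEM
c4: i5 ld  WAW r2
c5: i6 add  RAW+WAW r2
c6: i7+i8 sub;ld  pair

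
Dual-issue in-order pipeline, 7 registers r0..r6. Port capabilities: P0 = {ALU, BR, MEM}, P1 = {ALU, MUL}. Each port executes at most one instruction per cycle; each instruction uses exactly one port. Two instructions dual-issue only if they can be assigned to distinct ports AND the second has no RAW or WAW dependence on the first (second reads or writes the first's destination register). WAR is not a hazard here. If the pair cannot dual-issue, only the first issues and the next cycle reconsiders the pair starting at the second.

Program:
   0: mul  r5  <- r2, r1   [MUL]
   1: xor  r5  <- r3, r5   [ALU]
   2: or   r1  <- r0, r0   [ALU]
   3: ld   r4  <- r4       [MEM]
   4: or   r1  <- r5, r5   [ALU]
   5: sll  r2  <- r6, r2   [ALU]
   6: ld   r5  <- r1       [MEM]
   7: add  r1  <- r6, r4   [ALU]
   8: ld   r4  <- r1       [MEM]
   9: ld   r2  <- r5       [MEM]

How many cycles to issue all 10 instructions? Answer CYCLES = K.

  cy0 -> i0 (mul.MUL) RAW+WAW r5
  cy1 -> i1/i2 (xor.ALU or.ALU) 2-wide
  cy2 -> i3/i4 (ld.MEM or.ALU) 2-wide
  cy3 -> i5/i6 (sll.ALU ld.MEM) 2-wide
  cy4 -> i7 (add.ALU) RAW r1
  cy5 -> i8 (ld.MEM) no-port MEM/MEM
  cy6 -> i9 (ld.MEM) tail

CYCLES = 7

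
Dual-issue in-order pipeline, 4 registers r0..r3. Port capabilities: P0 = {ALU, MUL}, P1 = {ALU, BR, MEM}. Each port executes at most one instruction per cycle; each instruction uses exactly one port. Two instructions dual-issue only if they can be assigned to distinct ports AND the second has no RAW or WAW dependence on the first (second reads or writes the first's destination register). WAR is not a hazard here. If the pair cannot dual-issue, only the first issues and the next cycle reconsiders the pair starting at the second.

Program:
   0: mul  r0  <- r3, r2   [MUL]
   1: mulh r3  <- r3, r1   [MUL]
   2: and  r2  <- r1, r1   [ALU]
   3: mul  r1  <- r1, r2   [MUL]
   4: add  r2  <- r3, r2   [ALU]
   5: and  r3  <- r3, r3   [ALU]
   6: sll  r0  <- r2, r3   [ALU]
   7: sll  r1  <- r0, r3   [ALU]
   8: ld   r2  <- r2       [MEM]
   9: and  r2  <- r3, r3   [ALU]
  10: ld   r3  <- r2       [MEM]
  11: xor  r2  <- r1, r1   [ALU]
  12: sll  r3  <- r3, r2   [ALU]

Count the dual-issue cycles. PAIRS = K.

c0: i0 mul  no-port MUL/MUL
c1: i1/i2 mulh/and  dual
c2: i3/i4 mul/add  dual
c3: i5 and  RAW r3
c4: i6 sll  RAW r0
c5: i7/i8 sll/ld  dual
c6: i9 and  RAW r2
c7: i10/i11 ld/xor  dual
c8: i12 sll  tail

PAIRS = 4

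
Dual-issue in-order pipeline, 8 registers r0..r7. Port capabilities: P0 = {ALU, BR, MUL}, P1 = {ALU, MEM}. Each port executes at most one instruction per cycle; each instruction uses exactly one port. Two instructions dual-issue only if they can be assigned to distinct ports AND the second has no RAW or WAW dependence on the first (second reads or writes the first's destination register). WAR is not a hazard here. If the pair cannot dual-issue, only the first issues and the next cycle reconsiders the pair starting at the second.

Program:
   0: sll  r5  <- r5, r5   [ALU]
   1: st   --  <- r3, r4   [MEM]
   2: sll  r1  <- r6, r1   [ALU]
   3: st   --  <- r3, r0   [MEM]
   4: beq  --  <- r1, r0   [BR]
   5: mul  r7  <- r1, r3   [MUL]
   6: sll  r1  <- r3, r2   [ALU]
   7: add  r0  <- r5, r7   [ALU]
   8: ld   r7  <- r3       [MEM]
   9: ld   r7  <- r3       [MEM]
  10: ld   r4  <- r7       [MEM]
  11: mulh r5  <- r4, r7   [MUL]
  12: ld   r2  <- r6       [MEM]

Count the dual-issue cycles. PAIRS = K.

PAIRS = 5

0. sll/st @i0/i1  | pair
1. sll/st @i2/i3  | pair
2. beq @i4  | no-port BR/MUL
3. mul/sll @i5/i6  | pair
4. add/ld @i7/i8  | pair
5. ld @i9  | no-port MEM/MEM
6. ld @i10  | RAW r4
7. mulh/ld @i11/i12  | pair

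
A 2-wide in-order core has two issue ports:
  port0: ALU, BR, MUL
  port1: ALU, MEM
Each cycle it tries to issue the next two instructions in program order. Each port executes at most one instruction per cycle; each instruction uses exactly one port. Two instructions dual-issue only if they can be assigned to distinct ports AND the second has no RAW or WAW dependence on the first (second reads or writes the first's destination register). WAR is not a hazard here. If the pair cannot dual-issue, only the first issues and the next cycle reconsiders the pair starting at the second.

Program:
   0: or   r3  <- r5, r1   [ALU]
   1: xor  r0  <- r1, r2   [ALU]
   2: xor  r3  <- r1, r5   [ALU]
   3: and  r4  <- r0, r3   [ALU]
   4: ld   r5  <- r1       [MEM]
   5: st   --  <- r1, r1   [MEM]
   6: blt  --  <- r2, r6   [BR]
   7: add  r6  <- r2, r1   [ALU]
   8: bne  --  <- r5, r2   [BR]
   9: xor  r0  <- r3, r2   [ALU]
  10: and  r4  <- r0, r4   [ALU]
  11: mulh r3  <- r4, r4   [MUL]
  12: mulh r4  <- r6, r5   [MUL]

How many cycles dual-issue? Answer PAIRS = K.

[0] i0/i1  or/xor  -- 2-wide
[1] i2  xor  -- RAW r3
[2] i3/i4  and/ld  -- 2-wide
[3] i5/i6  st/blt  -- 2-wide
[4] i7/i8  add/bne  -- 2-wide
[5] i9  xor  -- RAW r0
[6] i10  and  -- RAW r4
[7] i11  mulh  -- no-port MUL/MUL
[8] i12  mulh  -- tail

PAIRS = 4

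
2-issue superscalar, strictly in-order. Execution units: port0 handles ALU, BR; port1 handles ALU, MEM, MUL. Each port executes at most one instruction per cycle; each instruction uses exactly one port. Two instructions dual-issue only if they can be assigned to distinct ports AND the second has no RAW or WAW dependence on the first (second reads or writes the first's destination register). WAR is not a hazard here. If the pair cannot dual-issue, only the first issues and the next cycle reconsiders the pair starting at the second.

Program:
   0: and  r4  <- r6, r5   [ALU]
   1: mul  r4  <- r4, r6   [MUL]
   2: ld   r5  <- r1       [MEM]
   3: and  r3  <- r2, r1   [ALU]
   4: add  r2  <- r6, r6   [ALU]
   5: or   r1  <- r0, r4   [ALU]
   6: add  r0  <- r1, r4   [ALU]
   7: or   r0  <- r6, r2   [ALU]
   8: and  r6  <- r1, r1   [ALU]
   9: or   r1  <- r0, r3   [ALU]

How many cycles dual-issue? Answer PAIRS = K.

0. and.ALU @i0  | RAW+WAW r4
1. mul.MUL @i1  | no-port MUL/MEM
2. ld.MEM;and.ALU @i2+i3  | 2-wide
3. add.ALU;or.ALU @i4+i5  | 2-wide
4. add.ALU @i6  | WAW r0
5. or.ALU;and.ALU @i7+i8  | 2-wide
6. or.ALU @i9  | tail

PAIRS = 3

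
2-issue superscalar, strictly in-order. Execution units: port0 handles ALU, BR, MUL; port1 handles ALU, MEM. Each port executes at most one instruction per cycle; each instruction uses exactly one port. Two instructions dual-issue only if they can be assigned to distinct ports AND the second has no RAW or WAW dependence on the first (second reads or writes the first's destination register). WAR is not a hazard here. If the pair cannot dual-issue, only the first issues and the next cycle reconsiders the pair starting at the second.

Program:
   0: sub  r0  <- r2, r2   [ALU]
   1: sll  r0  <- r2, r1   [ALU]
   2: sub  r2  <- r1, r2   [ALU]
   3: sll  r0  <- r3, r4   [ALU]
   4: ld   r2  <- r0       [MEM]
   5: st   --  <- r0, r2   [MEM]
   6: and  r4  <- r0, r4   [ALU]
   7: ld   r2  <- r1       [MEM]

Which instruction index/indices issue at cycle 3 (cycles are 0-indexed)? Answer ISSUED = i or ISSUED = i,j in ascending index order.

  cy0 -> i0 (sub) WAW r0
  cy1 -> i1,i2 (sll/sub) 2-wide
  cy2 -> i3 (sll) RAW r0
  cy3 -> i4 (ld) no-port MEM/MEM
  cy4 -> i5,i6 (st/and) 2-wide
  cy5 -> i7 (ld) tail

ISSUED = 4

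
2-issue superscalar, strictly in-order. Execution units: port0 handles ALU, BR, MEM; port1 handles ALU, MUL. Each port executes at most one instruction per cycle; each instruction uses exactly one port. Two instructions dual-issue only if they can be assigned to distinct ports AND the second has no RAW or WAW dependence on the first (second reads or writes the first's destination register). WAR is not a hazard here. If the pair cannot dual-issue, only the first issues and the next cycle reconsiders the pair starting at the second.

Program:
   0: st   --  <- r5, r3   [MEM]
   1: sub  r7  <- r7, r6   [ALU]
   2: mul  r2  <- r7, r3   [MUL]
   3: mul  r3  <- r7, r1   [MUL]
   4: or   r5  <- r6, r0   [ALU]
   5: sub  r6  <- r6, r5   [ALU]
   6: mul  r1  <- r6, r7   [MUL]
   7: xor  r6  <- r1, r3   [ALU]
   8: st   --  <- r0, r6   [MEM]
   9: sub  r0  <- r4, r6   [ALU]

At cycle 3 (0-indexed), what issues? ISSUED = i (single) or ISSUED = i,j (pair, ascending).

t=0 i0&i1:st.MEM;sub.ALU ; 2-wide
t=1 i2:mul.MUL ; no-port MUL/MUL
t=2 i3&i4:mul.MUL;or.ALU ; 2-wide
t=3 i5:sub.ALU ; RAW r6
t=4 i6:mul.MUL ; RAW r1
t=5 i7:xor.ALU ; RAW r6
t=6 i8&i9:st.MEM;sub.ALU ; 2-wide

ISSUED = 5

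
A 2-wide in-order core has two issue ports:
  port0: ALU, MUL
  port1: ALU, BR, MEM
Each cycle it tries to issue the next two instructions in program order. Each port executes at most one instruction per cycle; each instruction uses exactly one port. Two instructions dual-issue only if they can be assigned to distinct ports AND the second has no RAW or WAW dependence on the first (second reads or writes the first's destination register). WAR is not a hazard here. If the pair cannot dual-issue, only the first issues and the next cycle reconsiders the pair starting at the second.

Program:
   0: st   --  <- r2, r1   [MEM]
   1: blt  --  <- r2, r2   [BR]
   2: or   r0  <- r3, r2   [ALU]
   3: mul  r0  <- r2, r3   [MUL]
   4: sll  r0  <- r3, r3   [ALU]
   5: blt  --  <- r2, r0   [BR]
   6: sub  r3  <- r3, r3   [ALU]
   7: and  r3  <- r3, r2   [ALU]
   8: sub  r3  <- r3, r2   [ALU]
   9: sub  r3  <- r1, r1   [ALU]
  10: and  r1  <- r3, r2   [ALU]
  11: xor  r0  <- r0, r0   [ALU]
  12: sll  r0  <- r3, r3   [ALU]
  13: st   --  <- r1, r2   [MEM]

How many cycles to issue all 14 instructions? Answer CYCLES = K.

#0 head=0: st.MEM i0 no-port MEM/BR
#1 head=1: blt.BR/or.ALU i1,i2 pair
#2 head=3: mul.MUL i3 WAW r0
#3 head=4: sll.ALU i4 RAW r0
#4 head=5: blt.BR/sub.ALU i5,i6 pair
#5 head=7: and.ALU i7 RAW+WAW r3
#6 head=8: sub.ALU i8 WAW r3
#7 head=9: sub.ALU i9 RAW r3
#8 head=10: and.ALU/xor.ALU i10,i11 pair
#9 head=12: sll.ALU/st.MEM i12,i13 pair

CYCLES = 10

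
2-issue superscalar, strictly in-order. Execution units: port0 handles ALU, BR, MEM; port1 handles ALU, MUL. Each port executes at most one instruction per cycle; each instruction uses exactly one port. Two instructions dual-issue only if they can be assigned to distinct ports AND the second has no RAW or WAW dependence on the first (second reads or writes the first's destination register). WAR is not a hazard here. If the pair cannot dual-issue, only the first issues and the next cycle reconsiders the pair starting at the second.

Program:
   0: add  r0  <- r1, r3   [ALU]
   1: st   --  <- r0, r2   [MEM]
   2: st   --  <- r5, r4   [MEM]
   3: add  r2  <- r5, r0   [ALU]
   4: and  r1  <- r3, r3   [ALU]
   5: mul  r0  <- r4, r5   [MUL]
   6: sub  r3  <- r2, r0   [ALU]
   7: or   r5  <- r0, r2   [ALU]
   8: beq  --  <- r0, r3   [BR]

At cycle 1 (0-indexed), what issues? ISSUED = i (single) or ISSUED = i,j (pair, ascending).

ISSUED = 1

c0: i0 add.ALU  RAW r0
c1: i1 st.MEM  no-port MEM/MEM
c2: i2+i3 st.MEM/add.ALU  pair
c3: i4+i5 and.ALU/mul.MUL  pair
c4: i6+i7 sub.ALU/or.ALU  pair
c5: i8 beq.BR  tail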